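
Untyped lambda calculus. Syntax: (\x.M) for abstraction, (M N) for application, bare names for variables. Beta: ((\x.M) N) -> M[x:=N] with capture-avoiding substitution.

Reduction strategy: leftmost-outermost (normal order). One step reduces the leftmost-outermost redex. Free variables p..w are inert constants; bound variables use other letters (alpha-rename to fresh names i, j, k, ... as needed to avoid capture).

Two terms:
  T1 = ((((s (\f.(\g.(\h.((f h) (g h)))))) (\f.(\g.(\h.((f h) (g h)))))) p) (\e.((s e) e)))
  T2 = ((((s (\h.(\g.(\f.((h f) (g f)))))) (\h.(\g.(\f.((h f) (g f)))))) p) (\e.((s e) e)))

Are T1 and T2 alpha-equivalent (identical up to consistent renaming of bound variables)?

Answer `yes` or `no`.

Term 1: ((((s (\f.(\g.(\h.((f h) (g h)))))) (\f.(\g.(\h.((f h) (g h)))))) p) (\e.((s e) e)))
Term 2: ((((s (\h.(\g.(\f.((h f) (g f)))))) (\h.(\g.(\f.((h f) (g f)))))) p) (\e.((s e) e)))
Alpha-equivalence: compare structure up to binder renaming.
Result: True

Answer: yes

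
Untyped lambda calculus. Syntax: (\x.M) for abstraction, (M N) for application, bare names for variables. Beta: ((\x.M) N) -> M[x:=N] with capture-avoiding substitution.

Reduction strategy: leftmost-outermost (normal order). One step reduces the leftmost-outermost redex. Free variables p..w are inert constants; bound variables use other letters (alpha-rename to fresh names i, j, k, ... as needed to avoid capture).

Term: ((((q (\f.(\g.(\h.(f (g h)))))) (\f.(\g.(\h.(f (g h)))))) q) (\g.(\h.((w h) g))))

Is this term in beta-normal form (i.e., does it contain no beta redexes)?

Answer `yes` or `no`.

Term: ((((q (\f.(\g.(\h.(f (g h)))))) (\f.(\g.(\h.(f (g h)))))) q) (\g.(\h.((w h) g))))
No beta redexes found.

Answer: yes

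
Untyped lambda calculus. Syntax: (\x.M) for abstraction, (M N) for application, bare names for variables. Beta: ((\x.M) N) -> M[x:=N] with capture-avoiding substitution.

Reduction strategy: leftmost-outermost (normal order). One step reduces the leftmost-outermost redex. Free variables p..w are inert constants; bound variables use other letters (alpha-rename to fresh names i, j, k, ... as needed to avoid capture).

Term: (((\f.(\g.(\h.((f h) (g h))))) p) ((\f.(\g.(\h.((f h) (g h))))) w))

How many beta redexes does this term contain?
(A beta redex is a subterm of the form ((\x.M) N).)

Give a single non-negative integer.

Answer: 2

Derivation:
Term: (((\f.(\g.(\h.((f h) (g h))))) p) ((\f.(\g.(\h.((f h) (g h))))) w))
  Redex: ((\f.(\g.(\h.((f h) (g h))))) p)
  Redex: ((\f.(\g.(\h.((f h) (g h))))) w)
Total redexes: 2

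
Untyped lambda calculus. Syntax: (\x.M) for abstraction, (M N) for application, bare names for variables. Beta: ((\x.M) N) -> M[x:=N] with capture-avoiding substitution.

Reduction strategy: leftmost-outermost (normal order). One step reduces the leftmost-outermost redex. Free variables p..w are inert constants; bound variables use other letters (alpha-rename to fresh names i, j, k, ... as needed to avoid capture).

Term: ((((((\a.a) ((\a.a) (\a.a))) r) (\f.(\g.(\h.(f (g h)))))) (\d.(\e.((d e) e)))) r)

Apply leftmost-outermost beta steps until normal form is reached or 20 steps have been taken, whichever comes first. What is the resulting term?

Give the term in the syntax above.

Answer: (((r (\f.(\g.(\h.(f (g h)))))) (\d.(\e.((d e) e)))) r)

Derivation:
Step 0: ((((((\a.a) ((\a.a) (\a.a))) r) (\f.(\g.(\h.(f (g h)))))) (\d.(\e.((d e) e)))) r)
Step 1: ((((((\a.a) (\a.a)) r) (\f.(\g.(\h.(f (g h)))))) (\d.(\e.((d e) e)))) r)
Step 2: (((((\a.a) r) (\f.(\g.(\h.(f (g h)))))) (\d.(\e.((d e) e)))) r)
Step 3: (((r (\f.(\g.(\h.(f (g h)))))) (\d.(\e.((d e) e)))) r)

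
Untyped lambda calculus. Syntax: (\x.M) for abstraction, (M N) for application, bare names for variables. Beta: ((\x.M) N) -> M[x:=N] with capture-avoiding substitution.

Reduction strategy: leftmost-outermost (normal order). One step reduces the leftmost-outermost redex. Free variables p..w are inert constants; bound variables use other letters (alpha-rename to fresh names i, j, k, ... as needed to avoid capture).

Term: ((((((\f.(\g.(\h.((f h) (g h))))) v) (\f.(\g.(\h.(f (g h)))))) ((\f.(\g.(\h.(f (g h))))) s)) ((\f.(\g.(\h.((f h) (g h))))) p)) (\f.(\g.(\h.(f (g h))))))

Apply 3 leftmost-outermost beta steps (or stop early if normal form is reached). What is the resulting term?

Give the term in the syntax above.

Answer: ((((v ((\f.(\g.(\h.(f (g h))))) s)) ((\f.(\g.(\h.(f (g h))))) ((\f.(\g.(\h.(f (g h))))) s))) ((\f.(\g.(\h.((f h) (g h))))) p)) (\f.(\g.(\h.(f (g h))))))

Derivation:
Step 0: ((((((\f.(\g.(\h.((f h) (g h))))) v) (\f.(\g.(\h.(f (g h)))))) ((\f.(\g.(\h.(f (g h))))) s)) ((\f.(\g.(\h.((f h) (g h))))) p)) (\f.(\g.(\h.(f (g h))))))
Step 1: (((((\g.(\h.((v h) (g h)))) (\f.(\g.(\h.(f (g h)))))) ((\f.(\g.(\h.(f (g h))))) s)) ((\f.(\g.(\h.((f h) (g h))))) p)) (\f.(\g.(\h.(f (g h))))))
Step 2: ((((\h.((v h) ((\f.(\g.(\h.(f (g h))))) h))) ((\f.(\g.(\h.(f (g h))))) s)) ((\f.(\g.(\h.((f h) (g h))))) p)) (\f.(\g.(\h.(f (g h))))))
Step 3: ((((v ((\f.(\g.(\h.(f (g h))))) s)) ((\f.(\g.(\h.(f (g h))))) ((\f.(\g.(\h.(f (g h))))) s))) ((\f.(\g.(\h.((f h) (g h))))) p)) (\f.(\g.(\h.(f (g h))))))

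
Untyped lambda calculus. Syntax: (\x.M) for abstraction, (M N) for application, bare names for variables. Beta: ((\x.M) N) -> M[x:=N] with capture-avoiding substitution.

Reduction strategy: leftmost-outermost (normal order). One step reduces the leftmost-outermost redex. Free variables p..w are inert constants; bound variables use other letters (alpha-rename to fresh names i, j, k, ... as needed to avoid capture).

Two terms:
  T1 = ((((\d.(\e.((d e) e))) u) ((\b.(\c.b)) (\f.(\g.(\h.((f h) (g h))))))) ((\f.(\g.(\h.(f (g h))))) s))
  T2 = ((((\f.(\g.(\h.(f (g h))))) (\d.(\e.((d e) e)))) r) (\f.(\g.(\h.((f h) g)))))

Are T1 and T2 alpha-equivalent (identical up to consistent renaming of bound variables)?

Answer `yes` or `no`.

Answer: no

Derivation:
Term 1: ((((\d.(\e.((d e) e))) u) ((\b.(\c.b)) (\f.(\g.(\h.((f h) (g h))))))) ((\f.(\g.(\h.(f (g h))))) s))
Term 2: ((((\f.(\g.(\h.(f (g h))))) (\d.(\e.((d e) e)))) r) (\f.(\g.(\h.((f h) g)))))
Alpha-equivalence: compare structure up to binder renaming.
Result: False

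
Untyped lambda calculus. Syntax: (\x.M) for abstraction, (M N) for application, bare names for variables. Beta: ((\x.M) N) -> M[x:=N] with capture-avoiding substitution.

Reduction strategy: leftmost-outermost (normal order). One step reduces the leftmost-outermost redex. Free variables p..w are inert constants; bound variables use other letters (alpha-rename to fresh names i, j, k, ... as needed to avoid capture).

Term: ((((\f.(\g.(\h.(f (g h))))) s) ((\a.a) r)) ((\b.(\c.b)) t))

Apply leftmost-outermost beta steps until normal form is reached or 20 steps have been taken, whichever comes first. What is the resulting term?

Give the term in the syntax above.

Step 0: ((((\f.(\g.(\h.(f (g h))))) s) ((\a.a) r)) ((\b.(\c.b)) t))
Step 1: (((\g.(\h.(s (g h)))) ((\a.a) r)) ((\b.(\c.b)) t))
Step 2: ((\h.(s (((\a.a) r) h))) ((\b.(\c.b)) t))
Step 3: (s (((\a.a) r) ((\b.(\c.b)) t)))
Step 4: (s (r ((\b.(\c.b)) t)))
Step 5: (s (r (\c.t)))

Answer: (s (r (\c.t)))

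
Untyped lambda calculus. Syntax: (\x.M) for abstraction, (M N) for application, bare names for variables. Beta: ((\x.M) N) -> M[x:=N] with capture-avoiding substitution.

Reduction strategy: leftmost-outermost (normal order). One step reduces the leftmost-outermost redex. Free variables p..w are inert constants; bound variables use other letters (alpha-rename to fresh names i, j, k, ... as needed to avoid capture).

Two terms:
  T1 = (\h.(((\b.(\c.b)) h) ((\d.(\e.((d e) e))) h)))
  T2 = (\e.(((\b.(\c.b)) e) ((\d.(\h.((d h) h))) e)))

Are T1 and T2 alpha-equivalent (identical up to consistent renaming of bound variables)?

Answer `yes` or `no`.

Term 1: (\h.(((\b.(\c.b)) h) ((\d.(\e.((d e) e))) h)))
Term 2: (\e.(((\b.(\c.b)) e) ((\d.(\h.((d h) h))) e)))
Alpha-equivalence: compare structure up to binder renaming.
Result: True

Answer: yes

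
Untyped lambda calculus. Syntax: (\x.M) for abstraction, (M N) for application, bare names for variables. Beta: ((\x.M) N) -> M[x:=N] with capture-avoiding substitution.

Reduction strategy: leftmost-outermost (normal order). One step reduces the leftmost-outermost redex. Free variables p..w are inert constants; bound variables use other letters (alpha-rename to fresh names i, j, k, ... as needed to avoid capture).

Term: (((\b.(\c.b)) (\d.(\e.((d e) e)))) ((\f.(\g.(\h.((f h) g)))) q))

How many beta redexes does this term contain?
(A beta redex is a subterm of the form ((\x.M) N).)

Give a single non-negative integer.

Term: (((\b.(\c.b)) (\d.(\e.((d e) e)))) ((\f.(\g.(\h.((f h) g)))) q))
  Redex: ((\b.(\c.b)) (\d.(\e.((d e) e))))
  Redex: ((\f.(\g.(\h.((f h) g)))) q)
Total redexes: 2

Answer: 2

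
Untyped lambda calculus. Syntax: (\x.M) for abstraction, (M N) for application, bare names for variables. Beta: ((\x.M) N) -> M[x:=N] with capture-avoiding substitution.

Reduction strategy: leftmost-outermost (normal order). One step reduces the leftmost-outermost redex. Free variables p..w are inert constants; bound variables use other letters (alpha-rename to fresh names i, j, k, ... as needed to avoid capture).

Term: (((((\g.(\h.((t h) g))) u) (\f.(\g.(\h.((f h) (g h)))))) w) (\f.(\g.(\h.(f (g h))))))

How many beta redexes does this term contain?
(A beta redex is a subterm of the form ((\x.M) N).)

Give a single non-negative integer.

Answer: 1

Derivation:
Term: (((((\g.(\h.((t h) g))) u) (\f.(\g.(\h.((f h) (g h)))))) w) (\f.(\g.(\h.(f (g h))))))
  Redex: ((\g.(\h.((t h) g))) u)
Total redexes: 1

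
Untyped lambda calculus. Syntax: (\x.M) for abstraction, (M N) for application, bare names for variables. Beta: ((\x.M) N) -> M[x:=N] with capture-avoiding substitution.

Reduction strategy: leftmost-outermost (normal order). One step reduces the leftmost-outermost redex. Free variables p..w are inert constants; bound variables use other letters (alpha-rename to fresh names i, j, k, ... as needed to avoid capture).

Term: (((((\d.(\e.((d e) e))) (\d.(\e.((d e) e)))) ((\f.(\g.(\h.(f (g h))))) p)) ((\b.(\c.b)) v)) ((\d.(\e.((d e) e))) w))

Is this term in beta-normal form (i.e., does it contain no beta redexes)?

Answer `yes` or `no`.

Answer: no

Derivation:
Term: (((((\d.(\e.((d e) e))) (\d.(\e.((d e) e)))) ((\f.(\g.(\h.(f (g h))))) p)) ((\b.(\c.b)) v)) ((\d.(\e.((d e) e))) w))
Found 4 beta redex(es).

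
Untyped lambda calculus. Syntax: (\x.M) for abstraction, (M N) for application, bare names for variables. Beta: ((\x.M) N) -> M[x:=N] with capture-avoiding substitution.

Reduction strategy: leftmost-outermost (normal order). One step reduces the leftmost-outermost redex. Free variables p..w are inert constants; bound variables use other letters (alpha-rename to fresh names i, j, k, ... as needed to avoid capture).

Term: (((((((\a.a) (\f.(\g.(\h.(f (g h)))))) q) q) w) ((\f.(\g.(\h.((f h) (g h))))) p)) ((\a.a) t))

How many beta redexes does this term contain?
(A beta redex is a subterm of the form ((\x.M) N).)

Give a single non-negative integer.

Term: (((((((\a.a) (\f.(\g.(\h.(f (g h)))))) q) q) w) ((\f.(\g.(\h.((f h) (g h))))) p)) ((\a.a) t))
  Redex: ((\a.a) (\f.(\g.(\h.(f (g h))))))
  Redex: ((\f.(\g.(\h.((f h) (g h))))) p)
  Redex: ((\a.a) t)
Total redexes: 3

Answer: 3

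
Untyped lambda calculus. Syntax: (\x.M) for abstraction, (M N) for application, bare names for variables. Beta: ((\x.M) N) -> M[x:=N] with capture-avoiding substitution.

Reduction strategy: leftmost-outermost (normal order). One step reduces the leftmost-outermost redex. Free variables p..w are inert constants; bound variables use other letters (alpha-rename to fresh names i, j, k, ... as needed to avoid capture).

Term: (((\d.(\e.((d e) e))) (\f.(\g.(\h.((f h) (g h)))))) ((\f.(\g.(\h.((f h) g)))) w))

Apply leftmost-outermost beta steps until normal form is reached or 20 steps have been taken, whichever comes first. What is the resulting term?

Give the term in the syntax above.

Step 0: (((\d.(\e.((d e) e))) (\f.(\g.(\h.((f h) (g h)))))) ((\f.(\g.(\h.((f h) g)))) w))
Step 1: ((\e.(((\f.(\g.(\h.((f h) (g h))))) e) e)) ((\f.(\g.(\h.((f h) g)))) w))
Step 2: (((\f.(\g.(\h.((f h) (g h))))) ((\f.(\g.(\h.((f h) g)))) w)) ((\f.(\g.(\h.((f h) g)))) w))
Step 3: ((\g.(\h.((((\f.(\g.(\h.((f h) g)))) w) h) (g h)))) ((\f.(\g.(\h.((f h) g)))) w))
Step 4: (\h.((((\f.(\g.(\h.((f h) g)))) w) h) (((\f.(\g.(\h.((f h) g)))) w) h)))
Step 5: (\h.(((\g.(\h.((w h) g))) h) (((\f.(\g.(\h.((f h) g)))) w) h)))
Step 6: (\h.((\i.((w i) h)) (((\f.(\g.(\h.((f h) g)))) w) h)))
Step 7: (\h.((w (((\f.(\g.(\h.((f h) g)))) w) h)) h))
Step 8: (\h.((w ((\g.(\h.((w h) g))) h)) h))
Step 9: (\h.((w (\i.((w i) h))) h))

Answer: (\h.((w (\i.((w i) h))) h))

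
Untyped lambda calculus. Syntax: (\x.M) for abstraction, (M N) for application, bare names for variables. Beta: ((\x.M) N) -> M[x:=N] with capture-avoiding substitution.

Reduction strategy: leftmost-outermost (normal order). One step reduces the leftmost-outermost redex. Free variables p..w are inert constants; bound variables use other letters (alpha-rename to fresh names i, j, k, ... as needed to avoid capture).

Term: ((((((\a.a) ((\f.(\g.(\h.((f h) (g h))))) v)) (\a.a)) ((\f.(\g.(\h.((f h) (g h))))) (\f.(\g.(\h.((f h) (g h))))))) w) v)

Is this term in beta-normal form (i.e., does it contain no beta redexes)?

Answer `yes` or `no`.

Term: ((((((\a.a) ((\f.(\g.(\h.((f h) (g h))))) v)) (\a.a)) ((\f.(\g.(\h.((f h) (g h))))) (\f.(\g.(\h.((f h) (g h))))))) w) v)
Found 3 beta redex(es).

Answer: no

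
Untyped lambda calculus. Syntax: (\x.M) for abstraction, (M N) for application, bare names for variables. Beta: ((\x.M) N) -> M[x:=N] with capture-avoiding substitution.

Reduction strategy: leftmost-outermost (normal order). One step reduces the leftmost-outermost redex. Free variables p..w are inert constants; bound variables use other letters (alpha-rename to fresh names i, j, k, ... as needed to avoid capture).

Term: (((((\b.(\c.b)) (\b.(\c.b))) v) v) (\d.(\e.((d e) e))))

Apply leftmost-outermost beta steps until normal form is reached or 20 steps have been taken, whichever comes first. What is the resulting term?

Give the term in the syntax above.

Answer: v

Derivation:
Step 0: (((((\b.(\c.b)) (\b.(\c.b))) v) v) (\d.(\e.((d e) e))))
Step 1: ((((\c.(\b.(\c.b))) v) v) (\d.(\e.((d e) e))))
Step 2: (((\b.(\c.b)) v) (\d.(\e.((d e) e))))
Step 3: ((\c.v) (\d.(\e.((d e) e))))
Step 4: v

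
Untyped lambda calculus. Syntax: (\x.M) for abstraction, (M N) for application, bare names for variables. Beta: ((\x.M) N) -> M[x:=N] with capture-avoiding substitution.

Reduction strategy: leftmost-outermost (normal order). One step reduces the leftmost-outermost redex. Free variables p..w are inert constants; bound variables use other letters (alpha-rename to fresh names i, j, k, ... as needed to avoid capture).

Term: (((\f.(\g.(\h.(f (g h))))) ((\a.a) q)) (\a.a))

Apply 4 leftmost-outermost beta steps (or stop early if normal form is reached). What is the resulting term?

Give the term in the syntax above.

Step 0: (((\f.(\g.(\h.(f (g h))))) ((\a.a) q)) (\a.a))
Step 1: ((\g.(\h.(((\a.a) q) (g h)))) (\a.a))
Step 2: (\h.(((\a.a) q) ((\a.a) h)))
Step 3: (\h.(q ((\a.a) h)))
Step 4: (\h.(q h))

Answer: (\h.(q h))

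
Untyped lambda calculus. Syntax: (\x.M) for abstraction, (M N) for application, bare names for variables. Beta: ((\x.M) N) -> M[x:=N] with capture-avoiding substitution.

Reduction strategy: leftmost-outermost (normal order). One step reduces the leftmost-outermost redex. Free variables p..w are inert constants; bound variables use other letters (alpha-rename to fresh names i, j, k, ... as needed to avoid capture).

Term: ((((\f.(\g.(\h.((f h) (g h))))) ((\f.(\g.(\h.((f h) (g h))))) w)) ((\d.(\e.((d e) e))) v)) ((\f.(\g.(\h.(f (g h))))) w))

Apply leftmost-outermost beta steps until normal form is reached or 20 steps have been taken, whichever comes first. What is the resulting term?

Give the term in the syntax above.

Answer: ((w ((v (\g.(\h.(w (g h))))) (\g.(\h.(w (g h)))))) (\h.(w (((v (\g.(\h.(w (g h))))) (\g.(\h.(w (g h))))) h))))

Derivation:
Step 0: ((((\f.(\g.(\h.((f h) (g h))))) ((\f.(\g.(\h.((f h) (g h))))) w)) ((\d.(\e.((d e) e))) v)) ((\f.(\g.(\h.(f (g h))))) w))
Step 1: (((\g.(\h.((((\f.(\g.(\h.((f h) (g h))))) w) h) (g h)))) ((\d.(\e.((d e) e))) v)) ((\f.(\g.(\h.(f (g h))))) w))
Step 2: ((\h.((((\f.(\g.(\h.((f h) (g h))))) w) h) (((\d.(\e.((d e) e))) v) h))) ((\f.(\g.(\h.(f (g h))))) w))
Step 3: ((((\f.(\g.(\h.((f h) (g h))))) w) ((\f.(\g.(\h.(f (g h))))) w)) (((\d.(\e.((d e) e))) v) ((\f.(\g.(\h.(f (g h))))) w)))
Step 4: (((\g.(\h.((w h) (g h)))) ((\f.(\g.(\h.(f (g h))))) w)) (((\d.(\e.((d e) e))) v) ((\f.(\g.(\h.(f (g h))))) w)))
Step 5: ((\h.((w h) (((\f.(\g.(\h.(f (g h))))) w) h))) (((\d.(\e.((d e) e))) v) ((\f.(\g.(\h.(f (g h))))) w)))
Step 6: ((w (((\d.(\e.((d e) e))) v) ((\f.(\g.(\h.(f (g h))))) w))) (((\f.(\g.(\h.(f (g h))))) w) (((\d.(\e.((d e) e))) v) ((\f.(\g.(\h.(f (g h))))) w))))
Step 7: ((w ((\e.((v e) e)) ((\f.(\g.(\h.(f (g h))))) w))) (((\f.(\g.(\h.(f (g h))))) w) (((\d.(\e.((d e) e))) v) ((\f.(\g.(\h.(f (g h))))) w))))
Step 8: ((w ((v ((\f.(\g.(\h.(f (g h))))) w)) ((\f.(\g.(\h.(f (g h))))) w))) (((\f.(\g.(\h.(f (g h))))) w) (((\d.(\e.((d e) e))) v) ((\f.(\g.(\h.(f (g h))))) w))))
Step 9: ((w ((v (\g.(\h.(w (g h))))) ((\f.(\g.(\h.(f (g h))))) w))) (((\f.(\g.(\h.(f (g h))))) w) (((\d.(\e.((d e) e))) v) ((\f.(\g.(\h.(f (g h))))) w))))
Step 10: ((w ((v (\g.(\h.(w (g h))))) (\g.(\h.(w (g h)))))) (((\f.(\g.(\h.(f (g h))))) w) (((\d.(\e.((d e) e))) v) ((\f.(\g.(\h.(f (g h))))) w))))
Step 11: ((w ((v (\g.(\h.(w (g h))))) (\g.(\h.(w (g h)))))) ((\g.(\h.(w (g h)))) (((\d.(\e.((d e) e))) v) ((\f.(\g.(\h.(f (g h))))) w))))
Step 12: ((w ((v (\g.(\h.(w (g h))))) (\g.(\h.(w (g h)))))) (\h.(w ((((\d.(\e.((d e) e))) v) ((\f.(\g.(\h.(f (g h))))) w)) h))))
Step 13: ((w ((v (\g.(\h.(w (g h))))) (\g.(\h.(w (g h)))))) (\h.(w (((\e.((v e) e)) ((\f.(\g.(\h.(f (g h))))) w)) h))))
Step 14: ((w ((v (\g.(\h.(w (g h))))) (\g.(\h.(w (g h)))))) (\h.(w (((v ((\f.(\g.(\h.(f (g h))))) w)) ((\f.(\g.(\h.(f (g h))))) w)) h))))
Step 15: ((w ((v (\g.(\h.(w (g h))))) (\g.(\h.(w (g h)))))) (\h.(w (((v (\g.(\h.(w (g h))))) ((\f.(\g.(\h.(f (g h))))) w)) h))))
Step 16: ((w ((v (\g.(\h.(w (g h))))) (\g.(\h.(w (g h)))))) (\h.(w (((v (\g.(\h.(w (g h))))) (\g.(\h.(w (g h))))) h))))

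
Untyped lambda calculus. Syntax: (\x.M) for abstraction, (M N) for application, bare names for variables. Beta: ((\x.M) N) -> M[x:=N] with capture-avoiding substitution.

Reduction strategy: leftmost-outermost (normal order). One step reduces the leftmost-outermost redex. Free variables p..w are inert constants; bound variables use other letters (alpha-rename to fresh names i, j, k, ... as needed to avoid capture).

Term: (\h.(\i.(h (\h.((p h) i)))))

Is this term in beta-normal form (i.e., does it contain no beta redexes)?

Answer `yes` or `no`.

Answer: yes

Derivation:
Term: (\h.(\i.(h (\h.((p h) i)))))
No beta redexes found.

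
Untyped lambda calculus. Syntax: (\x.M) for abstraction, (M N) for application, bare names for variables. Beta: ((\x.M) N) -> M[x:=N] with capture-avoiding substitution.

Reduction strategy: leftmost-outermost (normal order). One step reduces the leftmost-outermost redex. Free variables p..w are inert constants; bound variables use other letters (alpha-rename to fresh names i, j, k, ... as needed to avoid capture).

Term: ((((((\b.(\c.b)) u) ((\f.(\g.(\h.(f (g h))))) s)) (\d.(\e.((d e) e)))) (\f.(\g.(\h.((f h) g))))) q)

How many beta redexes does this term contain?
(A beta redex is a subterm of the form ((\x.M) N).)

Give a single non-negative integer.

Term: ((((((\b.(\c.b)) u) ((\f.(\g.(\h.(f (g h))))) s)) (\d.(\e.((d e) e)))) (\f.(\g.(\h.((f h) g))))) q)
  Redex: ((\b.(\c.b)) u)
  Redex: ((\f.(\g.(\h.(f (g h))))) s)
Total redexes: 2

Answer: 2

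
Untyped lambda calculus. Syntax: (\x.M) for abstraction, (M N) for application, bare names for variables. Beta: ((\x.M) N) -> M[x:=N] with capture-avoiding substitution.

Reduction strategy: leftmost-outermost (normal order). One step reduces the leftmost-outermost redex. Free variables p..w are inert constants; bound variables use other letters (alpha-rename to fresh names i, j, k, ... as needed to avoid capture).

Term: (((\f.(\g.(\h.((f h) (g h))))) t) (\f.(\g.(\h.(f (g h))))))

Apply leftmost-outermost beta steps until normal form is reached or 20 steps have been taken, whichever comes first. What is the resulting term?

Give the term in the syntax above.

Answer: (\h.((t h) (\g.(\i.(h (g i))))))

Derivation:
Step 0: (((\f.(\g.(\h.((f h) (g h))))) t) (\f.(\g.(\h.(f (g h))))))
Step 1: ((\g.(\h.((t h) (g h)))) (\f.(\g.(\h.(f (g h))))))
Step 2: (\h.((t h) ((\f.(\g.(\h.(f (g h))))) h)))
Step 3: (\h.((t h) (\g.(\i.(h (g i))))))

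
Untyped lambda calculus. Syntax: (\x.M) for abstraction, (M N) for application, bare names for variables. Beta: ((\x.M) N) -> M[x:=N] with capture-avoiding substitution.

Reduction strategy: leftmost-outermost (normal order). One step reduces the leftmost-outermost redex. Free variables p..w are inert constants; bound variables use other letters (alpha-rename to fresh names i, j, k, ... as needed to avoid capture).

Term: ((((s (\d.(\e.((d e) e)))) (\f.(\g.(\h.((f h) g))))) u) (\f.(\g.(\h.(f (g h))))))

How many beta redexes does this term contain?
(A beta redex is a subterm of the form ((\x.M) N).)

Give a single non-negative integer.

Term: ((((s (\d.(\e.((d e) e)))) (\f.(\g.(\h.((f h) g))))) u) (\f.(\g.(\h.(f (g h))))))
  (no redexes)
Total redexes: 0

Answer: 0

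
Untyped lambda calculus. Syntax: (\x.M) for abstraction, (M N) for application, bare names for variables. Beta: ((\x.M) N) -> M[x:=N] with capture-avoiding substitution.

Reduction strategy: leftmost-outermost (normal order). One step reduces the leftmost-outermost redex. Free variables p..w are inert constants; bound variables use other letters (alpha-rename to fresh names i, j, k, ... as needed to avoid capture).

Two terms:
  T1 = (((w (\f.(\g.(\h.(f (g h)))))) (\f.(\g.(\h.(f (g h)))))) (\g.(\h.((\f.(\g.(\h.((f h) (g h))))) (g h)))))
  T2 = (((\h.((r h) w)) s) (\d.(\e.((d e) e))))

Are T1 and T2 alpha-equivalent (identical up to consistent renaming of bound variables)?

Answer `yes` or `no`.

Answer: no

Derivation:
Term 1: (((w (\f.(\g.(\h.(f (g h)))))) (\f.(\g.(\h.(f (g h)))))) (\g.(\h.((\f.(\g.(\h.((f h) (g h))))) (g h)))))
Term 2: (((\h.((r h) w)) s) (\d.(\e.((d e) e))))
Alpha-equivalence: compare structure up to binder renaming.
Result: False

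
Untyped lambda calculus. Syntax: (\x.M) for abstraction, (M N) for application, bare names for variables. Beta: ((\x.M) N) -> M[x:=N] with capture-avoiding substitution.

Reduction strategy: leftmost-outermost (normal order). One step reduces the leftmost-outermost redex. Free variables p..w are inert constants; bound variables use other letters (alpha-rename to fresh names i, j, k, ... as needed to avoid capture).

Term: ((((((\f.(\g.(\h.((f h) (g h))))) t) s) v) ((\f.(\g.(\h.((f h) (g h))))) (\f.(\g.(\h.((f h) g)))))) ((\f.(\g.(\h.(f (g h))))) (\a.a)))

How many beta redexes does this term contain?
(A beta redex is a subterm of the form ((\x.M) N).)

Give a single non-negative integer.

Answer: 3

Derivation:
Term: ((((((\f.(\g.(\h.((f h) (g h))))) t) s) v) ((\f.(\g.(\h.((f h) (g h))))) (\f.(\g.(\h.((f h) g)))))) ((\f.(\g.(\h.(f (g h))))) (\a.a)))
  Redex: ((\f.(\g.(\h.((f h) (g h))))) t)
  Redex: ((\f.(\g.(\h.((f h) (g h))))) (\f.(\g.(\h.((f h) g)))))
  Redex: ((\f.(\g.(\h.(f (g h))))) (\a.a))
Total redexes: 3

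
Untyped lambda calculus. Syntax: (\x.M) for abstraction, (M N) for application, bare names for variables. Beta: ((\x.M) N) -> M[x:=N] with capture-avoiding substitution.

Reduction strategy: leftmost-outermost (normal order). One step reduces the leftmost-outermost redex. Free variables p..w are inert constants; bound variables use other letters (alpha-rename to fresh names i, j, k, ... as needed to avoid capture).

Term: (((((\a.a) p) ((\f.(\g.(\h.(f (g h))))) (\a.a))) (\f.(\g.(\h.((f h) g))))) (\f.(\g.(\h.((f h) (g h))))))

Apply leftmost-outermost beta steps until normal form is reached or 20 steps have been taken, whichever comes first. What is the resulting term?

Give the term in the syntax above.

Step 0: (((((\a.a) p) ((\f.(\g.(\h.(f (g h))))) (\a.a))) (\f.(\g.(\h.((f h) g))))) (\f.(\g.(\h.((f h) (g h))))))
Step 1: (((p ((\f.(\g.(\h.(f (g h))))) (\a.a))) (\f.(\g.(\h.((f h) g))))) (\f.(\g.(\h.((f h) (g h))))))
Step 2: (((p (\g.(\h.((\a.a) (g h))))) (\f.(\g.(\h.((f h) g))))) (\f.(\g.(\h.((f h) (g h))))))
Step 3: (((p (\g.(\h.(g h)))) (\f.(\g.(\h.((f h) g))))) (\f.(\g.(\h.((f h) (g h))))))

Answer: (((p (\g.(\h.(g h)))) (\f.(\g.(\h.((f h) g))))) (\f.(\g.(\h.((f h) (g h))))))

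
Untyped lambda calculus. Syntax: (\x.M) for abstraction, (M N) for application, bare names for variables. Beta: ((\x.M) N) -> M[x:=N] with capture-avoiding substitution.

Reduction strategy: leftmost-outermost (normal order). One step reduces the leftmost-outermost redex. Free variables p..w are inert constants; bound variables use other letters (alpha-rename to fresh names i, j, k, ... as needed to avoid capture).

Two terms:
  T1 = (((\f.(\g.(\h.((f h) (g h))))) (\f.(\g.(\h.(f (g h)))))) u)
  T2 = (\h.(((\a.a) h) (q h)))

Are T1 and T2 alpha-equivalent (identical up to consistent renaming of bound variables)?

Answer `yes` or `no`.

Answer: no

Derivation:
Term 1: (((\f.(\g.(\h.((f h) (g h))))) (\f.(\g.(\h.(f (g h)))))) u)
Term 2: (\h.(((\a.a) h) (q h)))
Alpha-equivalence: compare structure up to binder renaming.
Result: False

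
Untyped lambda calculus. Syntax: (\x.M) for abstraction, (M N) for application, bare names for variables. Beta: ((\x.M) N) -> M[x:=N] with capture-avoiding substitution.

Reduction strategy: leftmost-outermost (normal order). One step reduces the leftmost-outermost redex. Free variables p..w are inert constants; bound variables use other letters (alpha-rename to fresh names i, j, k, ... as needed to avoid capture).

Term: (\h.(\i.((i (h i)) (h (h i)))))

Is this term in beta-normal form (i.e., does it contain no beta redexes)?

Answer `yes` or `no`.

Answer: yes

Derivation:
Term: (\h.(\i.((i (h i)) (h (h i)))))
No beta redexes found.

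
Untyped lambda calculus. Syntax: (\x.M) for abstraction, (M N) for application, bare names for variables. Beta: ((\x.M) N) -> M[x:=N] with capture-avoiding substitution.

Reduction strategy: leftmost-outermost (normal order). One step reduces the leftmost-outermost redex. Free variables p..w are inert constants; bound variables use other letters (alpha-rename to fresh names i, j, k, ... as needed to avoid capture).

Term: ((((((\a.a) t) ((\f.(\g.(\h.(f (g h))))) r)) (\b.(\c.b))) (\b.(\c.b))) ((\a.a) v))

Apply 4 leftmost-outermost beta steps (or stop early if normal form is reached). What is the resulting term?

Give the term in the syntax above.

Answer: ((((t (\g.(\h.(r (g h))))) (\b.(\c.b))) (\b.(\c.b))) v)

Derivation:
Step 0: ((((((\a.a) t) ((\f.(\g.(\h.(f (g h))))) r)) (\b.(\c.b))) (\b.(\c.b))) ((\a.a) v))
Step 1: ((((t ((\f.(\g.(\h.(f (g h))))) r)) (\b.(\c.b))) (\b.(\c.b))) ((\a.a) v))
Step 2: ((((t (\g.(\h.(r (g h))))) (\b.(\c.b))) (\b.(\c.b))) ((\a.a) v))
Step 3: ((((t (\g.(\h.(r (g h))))) (\b.(\c.b))) (\b.(\c.b))) v)
Step 4: (normal form reached)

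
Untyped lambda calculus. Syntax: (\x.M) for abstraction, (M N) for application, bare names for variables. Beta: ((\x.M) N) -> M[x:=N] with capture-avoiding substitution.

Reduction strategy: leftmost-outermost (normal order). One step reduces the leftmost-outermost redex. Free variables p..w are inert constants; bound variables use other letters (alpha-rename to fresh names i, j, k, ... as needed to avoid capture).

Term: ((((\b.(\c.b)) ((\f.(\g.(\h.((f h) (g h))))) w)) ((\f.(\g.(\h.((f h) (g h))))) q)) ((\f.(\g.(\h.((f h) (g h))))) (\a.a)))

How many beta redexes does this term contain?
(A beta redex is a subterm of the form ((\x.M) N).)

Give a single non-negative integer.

Answer: 4

Derivation:
Term: ((((\b.(\c.b)) ((\f.(\g.(\h.((f h) (g h))))) w)) ((\f.(\g.(\h.((f h) (g h))))) q)) ((\f.(\g.(\h.((f h) (g h))))) (\a.a)))
  Redex: ((\b.(\c.b)) ((\f.(\g.(\h.((f h) (g h))))) w))
  Redex: ((\f.(\g.(\h.((f h) (g h))))) w)
  Redex: ((\f.(\g.(\h.((f h) (g h))))) q)
  Redex: ((\f.(\g.(\h.((f h) (g h))))) (\a.a))
Total redexes: 4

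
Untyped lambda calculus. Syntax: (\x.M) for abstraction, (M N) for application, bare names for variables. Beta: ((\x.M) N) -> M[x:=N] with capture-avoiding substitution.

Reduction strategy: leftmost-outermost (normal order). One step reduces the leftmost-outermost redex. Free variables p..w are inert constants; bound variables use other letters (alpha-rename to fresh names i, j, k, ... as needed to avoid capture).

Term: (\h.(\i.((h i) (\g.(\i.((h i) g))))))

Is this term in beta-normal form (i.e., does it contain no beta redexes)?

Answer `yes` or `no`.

Answer: yes

Derivation:
Term: (\h.(\i.((h i) (\g.(\i.((h i) g))))))
No beta redexes found.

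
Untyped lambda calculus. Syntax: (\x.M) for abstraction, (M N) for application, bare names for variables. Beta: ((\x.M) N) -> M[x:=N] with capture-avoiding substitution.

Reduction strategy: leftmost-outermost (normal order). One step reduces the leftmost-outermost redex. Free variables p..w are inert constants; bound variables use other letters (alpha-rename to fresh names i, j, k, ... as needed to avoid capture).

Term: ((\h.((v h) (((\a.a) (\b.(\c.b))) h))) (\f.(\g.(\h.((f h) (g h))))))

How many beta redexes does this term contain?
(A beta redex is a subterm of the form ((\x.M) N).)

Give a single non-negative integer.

Term: ((\h.((v h) (((\a.a) (\b.(\c.b))) h))) (\f.(\g.(\h.((f h) (g h))))))
  Redex: ((\h.((v h) (((\a.a) (\b.(\c.b))) h))) (\f.(\g.(\h.((f h) (g h))))))
  Redex: ((\a.a) (\b.(\c.b)))
Total redexes: 2

Answer: 2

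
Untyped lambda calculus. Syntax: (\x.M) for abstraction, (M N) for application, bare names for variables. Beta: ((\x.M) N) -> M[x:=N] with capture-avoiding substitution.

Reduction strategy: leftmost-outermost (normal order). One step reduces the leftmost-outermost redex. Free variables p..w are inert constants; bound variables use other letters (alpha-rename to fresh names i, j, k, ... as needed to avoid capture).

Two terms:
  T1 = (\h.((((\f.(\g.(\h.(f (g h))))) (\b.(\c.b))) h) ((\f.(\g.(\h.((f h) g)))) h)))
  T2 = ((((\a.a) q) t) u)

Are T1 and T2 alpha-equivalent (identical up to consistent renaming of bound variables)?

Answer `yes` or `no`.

Answer: no

Derivation:
Term 1: (\h.((((\f.(\g.(\h.(f (g h))))) (\b.(\c.b))) h) ((\f.(\g.(\h.((f h) g)))) h)))
Term 2: ((((\a.a) q) t) u)
Alpha-equivalence: compare structure up to binder renaming.
Result: False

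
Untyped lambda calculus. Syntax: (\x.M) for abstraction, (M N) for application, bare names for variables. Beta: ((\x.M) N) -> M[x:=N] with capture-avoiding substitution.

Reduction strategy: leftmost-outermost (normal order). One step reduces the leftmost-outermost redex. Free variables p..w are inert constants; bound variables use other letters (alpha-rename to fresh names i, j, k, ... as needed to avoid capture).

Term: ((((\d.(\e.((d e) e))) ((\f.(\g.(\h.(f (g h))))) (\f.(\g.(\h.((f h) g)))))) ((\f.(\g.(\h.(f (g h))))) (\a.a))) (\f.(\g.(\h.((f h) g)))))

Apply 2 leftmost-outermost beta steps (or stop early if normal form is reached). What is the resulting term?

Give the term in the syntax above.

Step 0: ((((\d.(\e.((d e) e))) ((\f.(\g.(\h.(f (g h))))) (\f.(\g.(\h.((f h) g)))))) ((\f.(\g.(\h.(f (g h))))) (\a.a))) (\f.(\g.(\h.((f h) g)))))
Step 1: (((\e.((((\f.(\g.(\h.(f (g h))))) (\f.(\g.(\h.((f h) g))))) e) e)) ((\f.(\g.(\h.(f (g h))))) (\a.a))) (\f.(\g.(\h.((f h) g)))))
Step 2: (((((\f.(\g.(\h.(f (g h))))) (\f.(\g.(\h.((f h) g))))) ((\f.(\g.(\h.(f (g h))))) (\a.a))) ((\f.(\g.(\h.(f (g h))))) (\a.a))) (\f.(\g.(\h.((f h) g)))))

Answer: (((((\f.(\g.(\h.(f (g h))))) (\f.(\g.(\h.((f h) g))))) ((\f.(\g.(\h.(f (g h))))) (\a.a))) ((\f.(\g.(\h.(f (g h))))) (\a.a))) (\f.(\g.(\h.((f h) g)))))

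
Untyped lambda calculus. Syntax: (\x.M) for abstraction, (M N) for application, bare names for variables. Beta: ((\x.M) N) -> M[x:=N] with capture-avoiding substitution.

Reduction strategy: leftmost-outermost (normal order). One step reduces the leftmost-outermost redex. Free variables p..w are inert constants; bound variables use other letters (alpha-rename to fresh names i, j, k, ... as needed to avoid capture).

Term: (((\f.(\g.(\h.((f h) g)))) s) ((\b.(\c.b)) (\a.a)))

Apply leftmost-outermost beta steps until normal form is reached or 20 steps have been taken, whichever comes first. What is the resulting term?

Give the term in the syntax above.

Step 0: (((\f.(\g.(\h.((f h) g)))) s) ((\b.(\c.b)) (\a.a)))
Step 1: ((\g.(\h.((s h) g))) ((\b.(\c.b)) (\a.a)))
Step 2: (\h.((s h) ((\b.(\c.b)) (\a.a))))
Step 3: (\h.((s h) (\c.(\a.a))))

Answer: (\h.((s h) (\c.(\a.a))))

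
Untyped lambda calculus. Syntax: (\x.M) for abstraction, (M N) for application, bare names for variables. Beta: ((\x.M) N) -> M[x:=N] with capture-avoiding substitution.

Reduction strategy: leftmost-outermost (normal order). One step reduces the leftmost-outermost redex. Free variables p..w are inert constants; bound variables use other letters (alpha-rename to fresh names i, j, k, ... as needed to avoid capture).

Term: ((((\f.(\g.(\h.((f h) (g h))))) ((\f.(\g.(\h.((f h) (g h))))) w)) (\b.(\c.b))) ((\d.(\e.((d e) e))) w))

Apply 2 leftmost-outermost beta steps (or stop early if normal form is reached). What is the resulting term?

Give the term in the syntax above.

Answer: ((\h.((((\f.(\g.(\h.((f h) (g h))))) w) h) ((\b.(\c.b)) h))) ((\d.(\e.((d e) e))) w))

Derivation:
Step 0: ((((\f.(\g.(\h.((f h) (g h))))) ((\f.(\g.(\h.((f h) (g h))))) w)) (\b.(\c.b))) ((\d.(\e.((d e) e))) w))
Step 1: (((\g.(\h.((((\f.(\g.(\h.((f h) (g h))))) w) h) (g h)))) (\b.(\c.b))) ((\d.(\e.((d e) e))) w))
Step 2: ((\h.((((\f.(\g.(\h.((f h) (g h))))) w) h) ((\b.(\c.b)) h))) ((\d.(\e.((d e) e))) w))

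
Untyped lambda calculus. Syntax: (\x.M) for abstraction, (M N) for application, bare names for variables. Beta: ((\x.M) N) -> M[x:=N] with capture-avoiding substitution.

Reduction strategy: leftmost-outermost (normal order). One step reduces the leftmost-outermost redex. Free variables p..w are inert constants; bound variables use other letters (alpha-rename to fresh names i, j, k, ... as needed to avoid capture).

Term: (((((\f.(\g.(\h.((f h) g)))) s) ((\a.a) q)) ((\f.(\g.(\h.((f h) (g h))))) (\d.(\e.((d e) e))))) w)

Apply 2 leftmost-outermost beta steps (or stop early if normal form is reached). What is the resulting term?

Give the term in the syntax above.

Answer: (((\h.((s h) ((\a.a) q))) ((\f.(\g.(\h.((f h) (g h))))) (\d.(\e.((d e) e))))) w)

Derivation:
Step 0: (((((\f.(\g.(\h.((f h) g)))) s) ((\a.a) q)) ((\f.(\g.(\h.((f h) (g h))))) (\d.(\e.((d e) e))))) w)
Step 1: ((((\g.(\h.((s h) g))) ((\a.a) q)) ((\f.(\g.(\h.((f h) (g h))))) (\d.(\e.((d e) e))))) w)
Step 2: (((\h.((s h) ((\a.a) q))) ((\f.(\g.(\h.((f h) (g h))))) (\d.(\e.((d e) e))))) w)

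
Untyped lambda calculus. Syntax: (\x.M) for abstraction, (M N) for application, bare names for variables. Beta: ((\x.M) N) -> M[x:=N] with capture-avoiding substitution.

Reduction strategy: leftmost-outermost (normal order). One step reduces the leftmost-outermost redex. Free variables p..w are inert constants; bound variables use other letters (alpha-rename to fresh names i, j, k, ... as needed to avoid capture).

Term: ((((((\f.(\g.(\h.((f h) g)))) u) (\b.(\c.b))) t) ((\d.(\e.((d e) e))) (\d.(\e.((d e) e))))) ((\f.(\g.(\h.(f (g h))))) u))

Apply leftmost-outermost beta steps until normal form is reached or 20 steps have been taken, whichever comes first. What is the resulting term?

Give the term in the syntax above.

Answer: ((((u t) (\b.(\c.b))) (\e.((e e) e))) (\g.(\h.(u (g h)))))

Derivation:
Step 0: ((((((\f.(\g.(\h.((f h) g)))) u) (\b.(\c.b))) t) ((\d.(\e.((d e) e))) (\d.(\e.((d e) e))))) ((\f.(\g.(\h.(f (g h))))) u))
Step 1: (((((\g.(\h.((u h) g))) (\b.(\c.b))) t) ((\d.(\e.((d e) e))) (\d.(\e.((d e) e))))) ((\f.(\g.(\h.(f (g h))))) u))
Step 2: ((((\h.((u h) (\b.(\c.b)))) t) ((\d.(\e.((d e) e))) (\d.(\e.((d e) e))))) ((\f.(\g.(\h.(f (g h))))) u))
Step 3: ((((u t) (\b.(\c.b))) ((\d.(\e.((d e) e))) (\d.(\e.((d e) e))))) ((\f.(\g.(\h.(f (g h))))) u))
Step 4: ((((u t) (\b.(\c.b))) (\e.(((\d.(\e.((d e) e))) e) e))) ((\f.(\g.(\h.(f (g h))))) u))
Step 5: ((((u t) (\b.(\c.b))) (\e.((\i.((e i) i)) e))) ((\f.(\g.(\h.(f (g h))))) u))
Step 6: ((((u t) (\b.(\c.b))) (\e.((e e) e))) ((\f.(\g.(\h.(f (g h))))) u))
Step 7: ((((u t) (\b.(\c.b))) (\e.((e e) e))) (\g.(\h.(u (g h)))))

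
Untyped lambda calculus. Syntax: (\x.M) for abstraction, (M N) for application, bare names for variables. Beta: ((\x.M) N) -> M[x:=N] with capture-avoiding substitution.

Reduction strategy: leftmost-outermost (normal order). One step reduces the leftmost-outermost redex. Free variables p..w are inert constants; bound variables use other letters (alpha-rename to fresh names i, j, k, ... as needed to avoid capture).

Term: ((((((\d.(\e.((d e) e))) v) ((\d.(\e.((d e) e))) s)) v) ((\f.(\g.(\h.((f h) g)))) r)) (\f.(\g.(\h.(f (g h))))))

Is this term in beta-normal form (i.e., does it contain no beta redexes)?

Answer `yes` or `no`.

Term: ((((((\d.(\e.((d e) e))) v) ((\d.(\e.((d e) e))) s)) v) ((\f.(\g.(\h.((f h) g)))) r)) (\f.(\g.(\h.(f (g h))))))
Found 3 beta redex(es).

Answer: no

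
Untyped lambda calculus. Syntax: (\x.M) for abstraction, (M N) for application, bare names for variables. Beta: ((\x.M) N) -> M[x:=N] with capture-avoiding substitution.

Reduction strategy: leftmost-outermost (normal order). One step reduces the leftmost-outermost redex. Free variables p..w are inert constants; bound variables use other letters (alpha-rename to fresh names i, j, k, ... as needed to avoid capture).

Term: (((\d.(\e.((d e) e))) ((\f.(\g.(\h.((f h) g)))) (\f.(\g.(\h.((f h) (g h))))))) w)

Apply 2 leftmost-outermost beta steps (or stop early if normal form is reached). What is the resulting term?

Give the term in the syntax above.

Answer: ((((\f.(\g.(\h.((f h) g)))) (\f.(\g.(\h.((f h) (g h)))))) w) w)

Derivation:
Step 0: (((\d.(\e.((d e) e))) ((\f.(\g.(\h.((f h) g)))) (\f.(\g.(\h.((f h) (g h))))))) w)
Step 1: ((\e.((((\f.(\g.(\h.((f h) g)))) (\f.(\g.(\h.((f h) (g h)))))) e) e)) w)
Step 2: ((((\f.(\g.(\h.((f h) g)))) (\f.(\g.(\h.((f h) (g h)))))) w) w)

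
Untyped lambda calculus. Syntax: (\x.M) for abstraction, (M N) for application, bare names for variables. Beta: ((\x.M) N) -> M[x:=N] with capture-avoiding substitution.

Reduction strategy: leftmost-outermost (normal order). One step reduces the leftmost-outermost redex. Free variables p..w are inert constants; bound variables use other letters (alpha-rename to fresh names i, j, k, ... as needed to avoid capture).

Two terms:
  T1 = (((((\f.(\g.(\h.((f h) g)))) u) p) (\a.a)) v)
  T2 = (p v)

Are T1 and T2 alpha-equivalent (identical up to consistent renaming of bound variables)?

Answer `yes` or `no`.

Term 1: (((((\f.(\g.(\h.((f h) g)))) u) p) (\a.a)) v)
Term 2: (p v)
Alpha-equivalence: compare structure up to binder renaming.
Result: False

Answer: no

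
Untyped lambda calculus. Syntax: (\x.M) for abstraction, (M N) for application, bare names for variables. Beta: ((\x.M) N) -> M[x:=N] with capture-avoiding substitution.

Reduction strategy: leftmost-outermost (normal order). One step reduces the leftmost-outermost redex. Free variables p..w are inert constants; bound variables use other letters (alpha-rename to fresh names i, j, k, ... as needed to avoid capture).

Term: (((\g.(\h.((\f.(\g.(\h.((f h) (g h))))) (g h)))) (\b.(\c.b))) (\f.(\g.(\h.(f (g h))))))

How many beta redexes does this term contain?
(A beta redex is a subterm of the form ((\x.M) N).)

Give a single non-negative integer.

Term: (((\g.(\h.((\f.(\g.(\h.((f h) (g h))))) (g h)))) (\b.(\c.b))) (\f.(\g.(\h.(f (g h))))))
  Redex: ((\g.(\h.((\f.(\g.(\h.((f h) (g h))))) (g h)))) (\b.(\c.b)))
  Redex: ((\f.(\g.(\h.((f h) (g h))))) (g h))
Total redexes: 2

Answer: 2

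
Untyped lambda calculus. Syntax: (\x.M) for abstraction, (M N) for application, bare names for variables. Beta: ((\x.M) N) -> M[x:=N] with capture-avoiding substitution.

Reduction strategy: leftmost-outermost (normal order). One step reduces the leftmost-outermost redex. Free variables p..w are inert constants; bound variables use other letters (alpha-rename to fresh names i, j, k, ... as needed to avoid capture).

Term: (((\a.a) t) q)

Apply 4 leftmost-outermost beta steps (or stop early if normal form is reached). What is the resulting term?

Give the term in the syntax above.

Step 0: (((\a.a) t) q)
Step 1: (t q)
Step 2: (normal form reached)

Answer: (t q)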